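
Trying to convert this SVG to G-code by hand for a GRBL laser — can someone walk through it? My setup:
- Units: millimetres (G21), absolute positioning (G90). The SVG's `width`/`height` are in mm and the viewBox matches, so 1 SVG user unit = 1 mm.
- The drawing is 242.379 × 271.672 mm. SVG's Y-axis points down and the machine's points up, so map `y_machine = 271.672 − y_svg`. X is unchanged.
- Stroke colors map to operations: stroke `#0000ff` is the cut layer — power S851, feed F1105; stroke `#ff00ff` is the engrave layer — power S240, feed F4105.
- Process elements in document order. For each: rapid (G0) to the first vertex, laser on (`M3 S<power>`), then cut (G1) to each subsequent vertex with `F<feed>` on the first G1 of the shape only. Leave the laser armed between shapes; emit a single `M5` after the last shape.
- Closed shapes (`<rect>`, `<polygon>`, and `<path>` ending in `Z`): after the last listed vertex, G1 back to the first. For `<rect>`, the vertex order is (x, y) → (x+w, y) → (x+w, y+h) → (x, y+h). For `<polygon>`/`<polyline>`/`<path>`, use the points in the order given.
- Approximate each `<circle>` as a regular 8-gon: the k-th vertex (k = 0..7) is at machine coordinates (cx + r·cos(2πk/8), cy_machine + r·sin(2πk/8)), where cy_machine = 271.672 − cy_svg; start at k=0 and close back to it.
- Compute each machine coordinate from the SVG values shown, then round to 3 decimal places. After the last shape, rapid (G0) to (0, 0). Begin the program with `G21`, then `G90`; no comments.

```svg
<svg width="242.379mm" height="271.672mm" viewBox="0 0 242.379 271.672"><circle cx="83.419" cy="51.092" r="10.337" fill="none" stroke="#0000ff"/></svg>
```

G21
G90
G0 X93.756 Y220.580
M3 S851
G1 X90.728 Y227.889 F1105
G1 X83.419 Y230.917
G1 X76.110 Y227.889
G1 X73.082 Y220.580
G1 X76.110 Y213.271
G1 X83.419 Y210.243
G1 X90.728 Y213.271
G1 X93.756 Y220.580
M5
G0 X0.000 Y0.000

viewBox `0 0 242.379 271.672` with mm width/height → 1 unit = 1 mm. Flip: y_m = 271.672 − y_svg.

**Shape 1** — `<circle>` circle, stroke `#0000ff` → cut (S851, F1105). Machine vertices: (93.756,220.580) → (90.728,227.889) → (83.419,230.917) → (76.110,227.889) → (73.082,220.580) → (76.110,213.271) → (83.419,210.243) → (90.728,213.271) → (93.756,220.580). Closed: final G1 returns to the first vertex.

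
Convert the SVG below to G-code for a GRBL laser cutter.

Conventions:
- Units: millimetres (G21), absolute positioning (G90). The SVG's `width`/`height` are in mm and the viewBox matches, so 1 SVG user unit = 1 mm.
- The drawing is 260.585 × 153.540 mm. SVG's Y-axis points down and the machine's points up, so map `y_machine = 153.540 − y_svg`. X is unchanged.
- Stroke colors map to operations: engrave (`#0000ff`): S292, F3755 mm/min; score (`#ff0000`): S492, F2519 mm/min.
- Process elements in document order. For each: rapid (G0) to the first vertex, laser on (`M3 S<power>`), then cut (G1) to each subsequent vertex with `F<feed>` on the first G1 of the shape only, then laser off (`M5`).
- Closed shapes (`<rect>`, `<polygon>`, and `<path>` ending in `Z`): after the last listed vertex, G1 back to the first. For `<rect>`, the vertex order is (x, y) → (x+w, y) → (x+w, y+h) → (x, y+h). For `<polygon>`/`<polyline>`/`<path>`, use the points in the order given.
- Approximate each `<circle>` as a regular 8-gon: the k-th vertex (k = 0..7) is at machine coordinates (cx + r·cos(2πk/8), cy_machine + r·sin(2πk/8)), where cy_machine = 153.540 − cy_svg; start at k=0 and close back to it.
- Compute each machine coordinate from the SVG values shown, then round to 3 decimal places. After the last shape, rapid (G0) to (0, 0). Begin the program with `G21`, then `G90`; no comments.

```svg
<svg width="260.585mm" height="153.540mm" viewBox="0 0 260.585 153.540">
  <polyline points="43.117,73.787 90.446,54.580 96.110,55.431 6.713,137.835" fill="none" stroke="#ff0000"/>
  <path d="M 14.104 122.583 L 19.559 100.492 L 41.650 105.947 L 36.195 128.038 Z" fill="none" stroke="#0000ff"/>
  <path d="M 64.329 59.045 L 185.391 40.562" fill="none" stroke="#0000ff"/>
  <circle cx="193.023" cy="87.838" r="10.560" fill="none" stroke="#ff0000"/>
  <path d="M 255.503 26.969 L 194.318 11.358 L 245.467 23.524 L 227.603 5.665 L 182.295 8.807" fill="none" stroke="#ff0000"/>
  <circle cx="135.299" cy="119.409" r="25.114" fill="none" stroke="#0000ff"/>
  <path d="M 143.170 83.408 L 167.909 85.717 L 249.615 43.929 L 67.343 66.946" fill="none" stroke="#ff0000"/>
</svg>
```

viewBox `0 0 260.585 153.540` with mm width/height → 1 unit = 1 mm. Flip: y_m = 153.540 − y_svg.

**Shape 1** — `<polyline>` open polyline, stroke `#ff0000` → score (S492, F2519). Machine vertices: (43.117,79.753) → (90.446,98.960) → (96.110,98.109) → (6.713,15.705). Open path.

**Shape 2** — `<path>` regular polygon, stroke `#0000ff` → engrave (S292, F3755). Machine vertices: (14.104,30.957) → (19.559,53.048) → (41.650,47.593) → (36.195,25.502) → (14.104,30.957). Closed: final G1 returns to the first vertex.

**Shape 3** — `<path>` line segment, stroke `#0000ff` → engrave (S292, F3755). Machine vertices: (64.329,94.495) → (185.391,112.978). Open path.

**Shape 4** — `<circle>` circle, stroke `#ff0000` → score (S492, F2519). Machine vertices: (203.583,65.702) → (200.490,73.169) → (193.023,76.262) → (185.556,73.169) → (182.463,65.702) → (185.556,58.235) → (193.023,55.142) → (200.490,58.235) → (203.583,65.702). Closed: final G1 returns to the first vertex.

**Shape 5** — `<path>` open polyline, stroke `#ff0000` → score (S492, F2519). Machine vertices: (255.503,126.571) → (194.318,142.182) → (245.467,130.016) → (227.603,147.875) → (182.295,144.733). Open path.

**Shape 6** — `<circle>` circle, stroke `#0000ff` → engrave (S292, F3755). Machine vertices: (160.413,34.131) → (153.057,51.889) → (135.299,59.245) → (117.541,51.889) → (110.185,34.131) → (117.541,16.373) → (135.299,9.017) → (153.057,16.373) → (160.413,34.131). Closed: final G1 returns to the first vertex.

**Shape 7** — `<path>` open polyline, stroke `#ff0000` → score (S492, F2519). Machine vertices: (143.170,70.132) → (167.909,67.823) → (249.615,109.611) → (67.343,86.594). Open path.

G21
G90
G0 X43.117 Y79.753
M3 S492
G1 X90.446 Y98.960 F2519
G1 X96.110 Y98.109
G1 X6.713 Y15.705
M5
G0 X14.104 Y30.957
M3 S292
G1 X19.559 Y53.048 F3755
G1 X41.650 Y47.593
G1 X36.195 Y25.502
G1 X14.104 Y30.957
M5
G0 X64.329 Y94.495
M3 S292
G1 X185.391 Y112.978 F3755
M5
G0 X203.583 Y65.702
M3 S492
G1 X200.490 Y73.169 F2519
G1 X193.023 Y76.262
G1 X185.556 Y73.169
G1 X182.463 Y65.702
G1 X185.556 Y58.235
G1 X193.023 Y55.142
G1 X200.490 Y58.235
G1 X203.583 Y65.702
M5
G0 X255.503 Y126.571
M3 S492
G1 X194.318 Y142.182 F2519
G1 X245.467 Y130.016
G1 X227.603 Y147.875
G1 X182.295 Y144.733
M5
G0 X160.413 Y34.131
M3 S292
G1 X153.057 Y51.889 F3755
G1 X135.299 Y59.245
G1 X117.541 Y51.889
G1 X110.185 Y34.131
G1 X117.541 Y16.373
G1 X135.299 Y9.017
G1 X153.057 Y16.373
G1 X160.413 Y34.131
M5
G0 X143.170 Y70.132
M3 S492
G1 X167.909 Y67.823 F2519
G1 X249.615 Y109.611
G1 X67.343 Y86.594
M5
G0 X0.000 Y0.000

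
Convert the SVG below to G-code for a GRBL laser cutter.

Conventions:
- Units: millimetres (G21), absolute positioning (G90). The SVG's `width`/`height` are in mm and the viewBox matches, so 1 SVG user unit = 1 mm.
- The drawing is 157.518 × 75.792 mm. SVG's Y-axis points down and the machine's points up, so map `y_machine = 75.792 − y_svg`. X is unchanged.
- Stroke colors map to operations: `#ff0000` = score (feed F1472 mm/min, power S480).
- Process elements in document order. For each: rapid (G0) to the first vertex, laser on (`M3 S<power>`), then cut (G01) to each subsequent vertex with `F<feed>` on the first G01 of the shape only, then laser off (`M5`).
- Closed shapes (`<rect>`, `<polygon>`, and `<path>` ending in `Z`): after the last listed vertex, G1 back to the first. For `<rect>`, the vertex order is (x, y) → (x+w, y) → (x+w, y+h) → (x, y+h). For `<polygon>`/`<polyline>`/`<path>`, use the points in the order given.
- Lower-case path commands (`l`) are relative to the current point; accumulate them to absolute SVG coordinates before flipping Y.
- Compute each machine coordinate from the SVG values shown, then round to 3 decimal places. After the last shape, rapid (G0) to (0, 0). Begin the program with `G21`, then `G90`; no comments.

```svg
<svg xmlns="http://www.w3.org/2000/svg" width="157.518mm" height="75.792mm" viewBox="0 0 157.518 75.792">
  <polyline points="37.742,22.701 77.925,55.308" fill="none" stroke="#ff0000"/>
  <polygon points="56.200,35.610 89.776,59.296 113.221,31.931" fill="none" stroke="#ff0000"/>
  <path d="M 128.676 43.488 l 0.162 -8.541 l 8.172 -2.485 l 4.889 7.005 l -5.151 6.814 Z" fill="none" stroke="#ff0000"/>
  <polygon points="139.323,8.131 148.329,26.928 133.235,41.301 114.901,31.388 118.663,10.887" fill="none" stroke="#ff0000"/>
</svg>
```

G21
G90
G0 X37.742 Y53.091
M3 S480
G01 X77.925 Y20.484 F1472
M5
G0 X56.200 Y40.182
M3 S480
G01 X89.776 Y16.496 F1472
G01 X113.221 Y43.861
G01 X56.200 Y40.182
M5
G0 X128.676 Y32.304
M3 S480
G01 X128.838 Y40.845 F1472
G01 X137.010 Y43.330
G01 X141.899 Y36.325
G01 X136.748 Y29.511
G01 X128.676 Y32.304
M5
G0 X139.323 Y67.661
M3 S480
G01 X148.329 Y48.864 F1472
G01 X133.235 Y34.491
G01 X114.901 Y44.404
G01 X118.663 Y64.905
G01 X139.323 Y67.661
M5
G0 X0.000 Y0.000

1 u = 1 mm; y_m = 75.792 − y.

[1] `<polyline>` line segment, #ff0000→score S480 F1472: (37.742,53.091) → (77.925,20.484)

[2] `<polygon>` closed polygon, #ff0000→score S480 F1472: (56.200,40.182) → (89.776,16.496) → (113.221,43.861) → (56.200,40.182) (closed)

[3] `<path>` regular polygon, #ff0000→score S480 F1472: (128.676,32.304) → (128.838,40.845) → (137.010,43.330) → (141.899,36.325) → (136.748,29.511) → (128.676,32.304) (closed)

[4] `<polygon>` regular polygon, #ff0000→score S480 F1472: (139.323,67.661) → (148.329,48.864) → (133.235,34.491) → (114.901,44.404) → (118.663,64.905) → (139.323,67.661) (closed)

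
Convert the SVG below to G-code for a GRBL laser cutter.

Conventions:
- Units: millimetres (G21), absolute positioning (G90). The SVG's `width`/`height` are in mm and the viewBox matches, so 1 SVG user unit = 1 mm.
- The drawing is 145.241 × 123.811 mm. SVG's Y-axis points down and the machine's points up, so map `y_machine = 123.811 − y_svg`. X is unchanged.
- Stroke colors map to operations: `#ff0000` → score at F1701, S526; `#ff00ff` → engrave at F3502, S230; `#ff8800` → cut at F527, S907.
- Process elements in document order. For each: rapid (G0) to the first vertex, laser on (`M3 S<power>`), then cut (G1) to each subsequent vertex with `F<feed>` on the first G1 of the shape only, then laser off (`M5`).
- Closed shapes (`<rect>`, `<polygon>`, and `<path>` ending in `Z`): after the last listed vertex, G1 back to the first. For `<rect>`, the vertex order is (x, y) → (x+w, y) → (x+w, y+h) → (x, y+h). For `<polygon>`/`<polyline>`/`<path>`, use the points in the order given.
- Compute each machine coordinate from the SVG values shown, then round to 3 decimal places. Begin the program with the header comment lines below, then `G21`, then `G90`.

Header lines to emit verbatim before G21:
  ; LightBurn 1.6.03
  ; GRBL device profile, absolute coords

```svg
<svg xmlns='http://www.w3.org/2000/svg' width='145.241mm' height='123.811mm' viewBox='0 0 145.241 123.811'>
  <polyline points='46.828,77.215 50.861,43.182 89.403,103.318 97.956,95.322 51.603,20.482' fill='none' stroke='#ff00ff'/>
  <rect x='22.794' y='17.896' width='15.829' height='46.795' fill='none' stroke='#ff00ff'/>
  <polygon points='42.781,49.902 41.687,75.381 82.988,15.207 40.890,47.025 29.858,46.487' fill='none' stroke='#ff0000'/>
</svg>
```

; LightBurn 1.6.03
; GRBL device profile, absolute coords
G21
G90
G0 X46.828 Y46.596
M3 S230
G1 X50.861 Y80.629 F3502
G1 X89.403 Y20.493
G1 X97.956 Y28.489
G1 X51.603 Y103.329
M5
G0 X22.794 Y105.915
M3 S230
G1 X38.623 Y105.915 F3502
G1 X38.623 Y59.120
G1 X22.794 Y59.120
G1 X22.794 Y105.915
M5
G0 X42.781 Y73.909
M3 S526
G1 X41.687 Y48.430 F1701
G1 X82.988 Y108.604
G1 X40.890 Y76.786
G1 X29.858 Y77.324
G1 X42.781 Y73.909
M5

viewBox `0 0 145.241 123.811` with mm width/height → 1 unit = 1 mm. Flip: y_m = 123.811 − y_svg.

**Shape 1** — `<polyline>` open polyline, stroke `#ff00ff` → engrave (S230, F3502). Machine vertices: (46.828,46.596) → (50.861,80.629) → (89.403,20.493) → (97.956,28.489) → (51.603,103.329). Open path.

**Shape 2** — `<rect>` rectangle, stroke `#ff00ff` → engrave (S230, F3502). Machine vertices: (22.794,105.915) → (38.623,105.915) → (38.623,59.120) → (22.794,59.120) → (22.794,105.915). Closed: final G1 returns to the first vertex.

**Shape 3** — `<polygon>` closed polygon, stroke `#ff0000` → score (S526, F1701). Machine vertices: (42.781,73.909) → (41.687,48.430) → (82.988,108.604) → (40.890,76.786) → (29.858,77.324) → (42.781,73.909). Closed: final G1 returns to the first vertex.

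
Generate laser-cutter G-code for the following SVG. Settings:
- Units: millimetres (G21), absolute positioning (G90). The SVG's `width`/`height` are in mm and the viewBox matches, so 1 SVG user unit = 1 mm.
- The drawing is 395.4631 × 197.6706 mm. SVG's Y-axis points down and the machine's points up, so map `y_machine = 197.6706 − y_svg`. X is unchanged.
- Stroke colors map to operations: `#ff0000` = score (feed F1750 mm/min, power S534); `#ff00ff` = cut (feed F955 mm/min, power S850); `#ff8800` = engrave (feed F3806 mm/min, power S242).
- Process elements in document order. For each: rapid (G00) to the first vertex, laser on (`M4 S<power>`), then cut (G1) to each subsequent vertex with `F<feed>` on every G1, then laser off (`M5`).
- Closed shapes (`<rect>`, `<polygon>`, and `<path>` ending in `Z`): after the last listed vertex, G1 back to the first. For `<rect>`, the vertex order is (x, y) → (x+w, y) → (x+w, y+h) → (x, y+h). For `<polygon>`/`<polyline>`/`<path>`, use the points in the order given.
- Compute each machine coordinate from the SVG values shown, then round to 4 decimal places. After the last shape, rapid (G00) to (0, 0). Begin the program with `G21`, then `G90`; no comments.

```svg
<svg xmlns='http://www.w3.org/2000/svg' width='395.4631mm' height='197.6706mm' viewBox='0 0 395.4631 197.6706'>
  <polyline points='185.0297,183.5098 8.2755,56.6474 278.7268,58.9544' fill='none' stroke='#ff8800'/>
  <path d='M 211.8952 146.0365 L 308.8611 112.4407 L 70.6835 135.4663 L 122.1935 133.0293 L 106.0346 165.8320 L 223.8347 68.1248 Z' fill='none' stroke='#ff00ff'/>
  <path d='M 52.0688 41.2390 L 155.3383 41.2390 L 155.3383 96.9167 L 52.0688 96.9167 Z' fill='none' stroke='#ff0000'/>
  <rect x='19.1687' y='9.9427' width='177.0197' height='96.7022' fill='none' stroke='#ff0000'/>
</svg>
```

Since the viewBox matches the mm dimensions, user units are millimetres directly. The only transform is the Y-flip y_m = 197.6706 − y_svg.

Shape 1 is a open polyline drawn with `<polyline>`. Its stroke #ff8800 means engrave at S242, F3806. After flipping Y the toolpath is (185.0297,14.1608) → (8.2755,141.0232) → (278.7268,138.7162).

Shape 2 is a closed polygon drawn with `<path>`. Its stroke #ff00ff means cut at S850, F955. After flipping Y the toolpath is (211.8952,51.6341) → (308.8611,85.2299) → (70.6835,62.2043) → (122.1935,64.6413) → (106.0346,31.8386) → (223.8347,129.5458) → (211.8952,51.6341), returning to the start.

Shape 3 is a rectangle drawn with `<path>`. Its stroke #ff0000 means score at S534, F1750. After flipping Y the toolpath is (52.0688,156.4316) → (155.3383,156.4316) → (155.3383,100.7539) → (52.0688,100.7539) → (52.0688,156.4316), returning to the start.

Shape 4 is a rectangle drawn with `<rect>`. Its stroke #ff0000 means score at S534, F1750. After flipping Y the toolpath is (19.1687,187.7279) → (196.1884,187.7279) → (196.1884,91.0257) → (19.1687,91.0257) → (19.1687,187.7279), returning to the start.

G21
G90
G00 X185.0297 Y14.1608
M4 S242
G1 X8.2755 Y141.0232 F3806
G1 X278.7268 Y138.7162 F3806
M5
G00 X211.8952 Y51.6341
M4 S850
G1 X308.8611 Y85.2299 F955
G1 X70.6835 Y62.2043 F955
G1 X122.1935 Y64.6413 F955
G1 X106.0346 Y31.8386 F955
G1 X223.8347 Y129.5458 F955
G1 X211.8952 Y51.6341 F955
M5
G00 X52.0688 Y156.4316
M4 S534
G1 X155.3383 Y156.4316 F1750
G1 X155.3383 Y100.7539 F1750
G1 X52.0688 Y100.7539 F1750
G1 X52.0688 Y156.4316 F1750
M5
G00 X19.1687 Y187.7279
M4 S534
G1 X196.1884 Y187.7279 F1750
G1 X196.1884 Y91.0257 F1750
G1 X19.1687 Y91.0257 F1750
G1 X19.1687 Y187.7279 F1750
M5
G00 X0.0000 Y0.0000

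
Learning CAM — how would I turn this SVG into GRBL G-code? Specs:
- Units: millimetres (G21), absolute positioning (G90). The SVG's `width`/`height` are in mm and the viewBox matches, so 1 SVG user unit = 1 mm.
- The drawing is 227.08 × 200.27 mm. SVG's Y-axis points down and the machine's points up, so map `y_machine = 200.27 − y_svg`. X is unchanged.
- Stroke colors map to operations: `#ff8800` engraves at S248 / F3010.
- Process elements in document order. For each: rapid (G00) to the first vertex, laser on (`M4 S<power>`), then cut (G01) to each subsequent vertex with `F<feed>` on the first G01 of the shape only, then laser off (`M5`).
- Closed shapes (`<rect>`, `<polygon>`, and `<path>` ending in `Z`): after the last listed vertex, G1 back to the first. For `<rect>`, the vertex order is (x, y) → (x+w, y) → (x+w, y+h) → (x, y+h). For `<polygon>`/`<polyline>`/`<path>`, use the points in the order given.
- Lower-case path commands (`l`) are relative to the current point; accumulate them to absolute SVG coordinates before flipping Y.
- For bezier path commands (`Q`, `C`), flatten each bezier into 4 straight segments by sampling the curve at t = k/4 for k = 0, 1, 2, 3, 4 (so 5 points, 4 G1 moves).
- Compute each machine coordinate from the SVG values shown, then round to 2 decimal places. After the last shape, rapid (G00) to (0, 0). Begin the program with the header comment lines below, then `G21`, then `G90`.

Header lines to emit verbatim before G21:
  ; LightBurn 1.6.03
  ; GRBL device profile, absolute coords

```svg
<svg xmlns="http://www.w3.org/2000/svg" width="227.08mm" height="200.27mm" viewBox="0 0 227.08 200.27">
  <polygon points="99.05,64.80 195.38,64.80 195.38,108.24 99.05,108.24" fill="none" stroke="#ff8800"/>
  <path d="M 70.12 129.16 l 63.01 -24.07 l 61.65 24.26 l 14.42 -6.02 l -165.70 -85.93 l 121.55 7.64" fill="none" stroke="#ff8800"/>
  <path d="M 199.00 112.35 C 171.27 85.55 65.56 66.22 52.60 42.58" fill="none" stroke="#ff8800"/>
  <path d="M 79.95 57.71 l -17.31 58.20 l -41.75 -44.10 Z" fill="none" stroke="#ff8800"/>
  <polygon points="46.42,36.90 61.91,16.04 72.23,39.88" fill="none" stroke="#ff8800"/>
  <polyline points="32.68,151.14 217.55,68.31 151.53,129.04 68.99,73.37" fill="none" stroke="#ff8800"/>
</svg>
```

1 u = 1 mm; y_m = 200.27 − y.

[1] `<polygon>` rectangle, #ff8800→engrave S248 F3010: (99.05,135.47) → (195.38,135.47) → (195.38,92.03) → (99.05,92.03) → (99.05,135.47) (closed)

[2] `<path>` open polyline, #ff8800→engrave S248 F3010: (70.12,71.11) → (133.13,95.18) → (194.78,70.92) → (209.20,76.94) → (43.50,162.87) → (165.05,155.23)

[3] `<path>` cubic bezier, #ff8800→engrave S248 F3010: (199.00,87.92) → (166.25,106.80) → (120.26,123.99) → (77.04,140.58) → (52.60,157.69)

[4] `<path>` regular polygon, #ff8800→engrave S248 F3010: (79.95,142.56) → (62.64,84.36) → (20.89,128.46) → (79.95,142.56) (closed)

[5] `<polygon>` regular polygon, #ff8800→engrave S248 F3010: (46.42,163.37) → (61.91,184.23) → (72.23,160.39) → (46.42,163.37) (closed)

[6] `<polyline>` open polyline, #ff8800→engrave S248 F3010: (32.68,49.13) → (217.55,131.96) → (151.53,71.23) → (68.99,126.90)

; LightBurn 1.6.03
; GRBL device profile, absolute coords
G21
G90
G00 X99.05 Y135.47
M4 S248
G01 X195.38 Y135.47 F3010
G01 X195.38 Y92.03
G01 X99.05 Y92.03
G01 X99.05 Y135.47
M5
G00 X70.12 Y71.11
M4 S248
G01 X133.13 Y95.18 F3010
G01 X194.78 Y70.92
G01 X209.20 Y76.94
G01 X43.50 Y162.87
G01 X165.05 Y155.23
M5
G00 X199.00 Y87.92
M4 S248
G01 X166.25 Y106.80 F3010
G01 X120.26 Y123.99
G01 X77.04 Y140.58
G01 X52.60 Y157.69
M5
G00 X79.95 Y142.56
M4 S248
G01 X62.64 Y84.36 F3010
G01 X20.89 Y128.46
G01 X79.95 Y142.56
M5
G00 X46.42 Y163.37
M4 S248
G01 X61.91 Y184.23 F3010
G01 X72.23 Y160.39
G01 X46.42 Y163.37
M5
G00 X32.68 Y49.13
M4 S248
G01 X217.55 Y131.96 F3010
G01 X151.53 Y71.23
G01 X68.99 Y126.90
M5
G00 X0.00 Y0.00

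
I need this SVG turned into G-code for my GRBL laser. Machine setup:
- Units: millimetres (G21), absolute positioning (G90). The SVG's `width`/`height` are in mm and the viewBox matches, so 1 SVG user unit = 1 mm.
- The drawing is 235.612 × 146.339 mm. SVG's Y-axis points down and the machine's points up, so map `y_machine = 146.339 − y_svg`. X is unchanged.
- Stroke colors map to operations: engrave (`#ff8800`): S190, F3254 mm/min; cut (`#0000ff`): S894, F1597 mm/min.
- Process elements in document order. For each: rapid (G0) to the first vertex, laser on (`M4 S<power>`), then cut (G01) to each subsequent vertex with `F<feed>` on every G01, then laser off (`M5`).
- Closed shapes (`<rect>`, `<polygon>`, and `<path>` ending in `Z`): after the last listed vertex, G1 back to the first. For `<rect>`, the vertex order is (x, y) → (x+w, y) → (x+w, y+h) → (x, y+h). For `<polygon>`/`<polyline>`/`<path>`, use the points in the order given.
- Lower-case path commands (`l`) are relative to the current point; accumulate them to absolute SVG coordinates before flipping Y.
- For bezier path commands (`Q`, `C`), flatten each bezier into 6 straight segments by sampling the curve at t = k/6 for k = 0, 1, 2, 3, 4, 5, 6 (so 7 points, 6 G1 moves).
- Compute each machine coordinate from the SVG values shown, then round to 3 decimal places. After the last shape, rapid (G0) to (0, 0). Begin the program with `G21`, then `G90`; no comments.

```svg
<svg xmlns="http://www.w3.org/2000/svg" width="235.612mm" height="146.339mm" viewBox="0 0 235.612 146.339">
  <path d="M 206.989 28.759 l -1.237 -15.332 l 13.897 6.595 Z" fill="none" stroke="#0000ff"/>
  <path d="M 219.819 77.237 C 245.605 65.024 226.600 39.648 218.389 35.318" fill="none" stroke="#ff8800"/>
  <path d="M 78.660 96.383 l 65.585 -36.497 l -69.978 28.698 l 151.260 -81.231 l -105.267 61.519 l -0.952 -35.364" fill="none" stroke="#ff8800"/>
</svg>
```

viewBox `0 0 235.612 146.339` with mm width/height → 1 unit = 1 mm. Flip: y_m = 146.339 − y_svg.

**Shape 1** — `<path>` regular polygon, stroke `#0000ff` → cut (S894, F1597). Machine vertices: (206.989,117.580) → (205.752,132.912) → (219.649,126.317) → (206.989,117.580). Closed: final G1 returns to the first vertex.

**Shape 2** — `<path>` cubic bezier, stroke `#ff8800` → engrave (S190, F3254). Control points (SVG): P0=(219.819,77.237), P1=(245.605,65.024), P2=(226.600,39.648), P3=(218.389,35.318); sampled at t=k/6. Machine vertices: (219.819,69.102) → (229.237,76.147) → (232.733,84.436) → (231.853,93.018) → (228.139,100.943) → (223.137,107.261) → (218.389,111.021). Open path.

**Shape 3** — `<path>` open polyline, stroke `#ff8800` → engrave (S190, F3254). Machine vertices: (78.660,49.956) → (144.245,86.453) → (74.267,57.755) → (225.527,138.986) → (120.260,77.467) → (119.308,112.831). Open path.

G21
G90
G0 X206.989 Y117.580
M4 S894
G01 X205.752 Y132.912 F1597
G01 X219.649 Y126.317 F1597
G01 X206.989 Y117.580 F1597
M5
G0 X219.819 Y69.102
M4 S190
G01 X229.237 Y76.147 F3254
G01 X232.733 Y84.436 F3254
G01 X231.853 Y93.018 F3254
G01 X228.139 Y100.943 F3254
G01 X223.137 Y107.261 F3254
G01 X218.389 Y111.021 F3254
M5
G0 X78.660 Y49.956
M4 S190
G01 X144.245 Y86.453 F3254
G01 X74.267 Y57.755 F3254
G01 X225.527 Y138.986 F3254
G01 X120.260 Y77.467 F3254
G01 X119.308 Y112.831 F3254
M5
G0 X0.000 Y0.000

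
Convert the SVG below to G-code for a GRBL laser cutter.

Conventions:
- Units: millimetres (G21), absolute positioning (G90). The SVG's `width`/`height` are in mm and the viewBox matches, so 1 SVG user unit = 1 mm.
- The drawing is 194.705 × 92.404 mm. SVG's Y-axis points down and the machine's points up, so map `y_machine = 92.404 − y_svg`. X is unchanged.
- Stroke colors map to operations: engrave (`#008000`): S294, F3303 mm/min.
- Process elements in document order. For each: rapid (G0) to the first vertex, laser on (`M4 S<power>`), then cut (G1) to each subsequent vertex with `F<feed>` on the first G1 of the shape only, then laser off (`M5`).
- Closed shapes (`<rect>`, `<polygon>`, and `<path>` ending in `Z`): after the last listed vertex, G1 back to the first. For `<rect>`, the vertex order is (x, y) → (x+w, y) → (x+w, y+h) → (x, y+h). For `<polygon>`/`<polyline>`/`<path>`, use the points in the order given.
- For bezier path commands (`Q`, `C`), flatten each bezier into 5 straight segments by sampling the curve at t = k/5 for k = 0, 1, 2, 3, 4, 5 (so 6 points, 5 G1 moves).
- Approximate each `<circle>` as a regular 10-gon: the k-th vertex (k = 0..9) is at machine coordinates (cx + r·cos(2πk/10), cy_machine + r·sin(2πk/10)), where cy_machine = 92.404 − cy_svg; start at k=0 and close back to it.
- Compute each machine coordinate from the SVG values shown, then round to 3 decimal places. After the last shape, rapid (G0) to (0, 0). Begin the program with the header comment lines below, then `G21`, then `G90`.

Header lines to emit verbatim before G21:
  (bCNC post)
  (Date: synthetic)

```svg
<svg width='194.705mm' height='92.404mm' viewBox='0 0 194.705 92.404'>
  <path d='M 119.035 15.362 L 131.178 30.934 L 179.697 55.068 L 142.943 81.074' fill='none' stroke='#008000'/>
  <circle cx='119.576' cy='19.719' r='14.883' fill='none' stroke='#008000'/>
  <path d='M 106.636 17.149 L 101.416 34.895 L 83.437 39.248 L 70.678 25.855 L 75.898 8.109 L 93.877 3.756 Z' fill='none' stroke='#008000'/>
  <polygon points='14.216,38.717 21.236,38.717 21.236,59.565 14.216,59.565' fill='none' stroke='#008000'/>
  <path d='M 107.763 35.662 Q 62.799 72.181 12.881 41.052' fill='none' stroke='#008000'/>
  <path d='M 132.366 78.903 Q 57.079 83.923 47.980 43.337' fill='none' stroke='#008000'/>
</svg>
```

1 u = 1 mm; y_m = 92.404 − y.

[1] `<path>` open polyline, #008000→engrave S294 F3303: (119.035,77.042) → (131.178,61.470) → (179.697,37.336) → (142.943,11.330)

[2] `<circle>` circle, #008000→engrave S294 F3303: (134.459,72.685) → (131.617,81.433) → (124.175,86.840) → (114.977,86.840) → (107.535,81.433) → (104.693,72.685) → (107.535,63.937) → (114.977,58.530) → (124.175,58.530) → (131.617,63.937) → (134.459,72.685) (closed)

[3] `<path>` regular polygon, #008000→engrave S294 F3303: (106.636,75.255) → (101.416,57.509) → (83.437,53.156) → (70.678,66.549) → (75.898,84.295) → (93.877,88.648) → (106.636,75.255) (closed)

[4] `<polygon>` rectangle, #008000→engrave S294 F3303: (14.216,53.687) → (21.236,53.687) → (21.236,32.839) → (14.216,32.839) → (14.216,53.687) (closed)

[5] `<path>` quadratic bezier, #008000→engrave S294 F3303: (107.763,56.742) → (89.579,44.840) → (70.999,38.350) → (52.023,37.272) → (32.650,41.606) → (12.881,51.352)

[6] `<path>` quadratic bezier, #008000→engrave S294 F3303: (132.366,13.501) → (104.899,13.317) → (82.726,16.782) → (65.849,23.895) → (54.267,34.657) → (47.980,49.067)

(bCNC post)
(Date: synthetic)
G21
G90
G0 X119.035 Y77.042
M4 S294
G1 X131.178 Y61.470 F3303
G1 X179.697 Y37.336
G1 X142.943 Y11.330
M5
G0 X134.459 Y72.685
M4 S294
G1 X131.617 Y81.433 F3303
G1 X124.175 Y86.840
G1 X114.977 Y86.840
G1 X107.535 Y81.433
G1 X104.693 Y72.685
G1 X107.535 Y63.937
G1 X114.977 Y58.530
G1 X124.175 Y58.530
G1 X131.617 Y63.937
G1 X134.459 Y72.685
M5
G0 X106.636 Y75.255
M4 S294
G1 X101.416 Y57.509 F3303
G1 X83.437 Y53.156
G1 X70.678 Y66.549
G1 X75.898 Y84.295
G1 X93.877 Y88.648
G1 X106.636 Y75.255
M5
G0 X14.216 Y53.687
M4 S294
G1 X21.236 Y53.687 F3303
G1 X21.236 Y32.839
G1 X14.216 Y32.839
G1 X14.216 Y53.687
M5
G0 X107.763 Y56.742
M4 S294
G1 X89.579 Y44.840 F3303
G1 X70.999 Y38.350
G1 X52.023 Y37.272
G1 X32.650 Y41.606
G1 X12.881 Y51.352
M5
G0 X132.366 Y13.501
M4 S294
G1 X104.899 Y13.317 F3303
G1 X82.726 Y16.782
G1 X65.849 Y23.895
G1 X54.267 Y34.657
G1 X47.980 Y49.067
M5
G0 X0.000 Y0.000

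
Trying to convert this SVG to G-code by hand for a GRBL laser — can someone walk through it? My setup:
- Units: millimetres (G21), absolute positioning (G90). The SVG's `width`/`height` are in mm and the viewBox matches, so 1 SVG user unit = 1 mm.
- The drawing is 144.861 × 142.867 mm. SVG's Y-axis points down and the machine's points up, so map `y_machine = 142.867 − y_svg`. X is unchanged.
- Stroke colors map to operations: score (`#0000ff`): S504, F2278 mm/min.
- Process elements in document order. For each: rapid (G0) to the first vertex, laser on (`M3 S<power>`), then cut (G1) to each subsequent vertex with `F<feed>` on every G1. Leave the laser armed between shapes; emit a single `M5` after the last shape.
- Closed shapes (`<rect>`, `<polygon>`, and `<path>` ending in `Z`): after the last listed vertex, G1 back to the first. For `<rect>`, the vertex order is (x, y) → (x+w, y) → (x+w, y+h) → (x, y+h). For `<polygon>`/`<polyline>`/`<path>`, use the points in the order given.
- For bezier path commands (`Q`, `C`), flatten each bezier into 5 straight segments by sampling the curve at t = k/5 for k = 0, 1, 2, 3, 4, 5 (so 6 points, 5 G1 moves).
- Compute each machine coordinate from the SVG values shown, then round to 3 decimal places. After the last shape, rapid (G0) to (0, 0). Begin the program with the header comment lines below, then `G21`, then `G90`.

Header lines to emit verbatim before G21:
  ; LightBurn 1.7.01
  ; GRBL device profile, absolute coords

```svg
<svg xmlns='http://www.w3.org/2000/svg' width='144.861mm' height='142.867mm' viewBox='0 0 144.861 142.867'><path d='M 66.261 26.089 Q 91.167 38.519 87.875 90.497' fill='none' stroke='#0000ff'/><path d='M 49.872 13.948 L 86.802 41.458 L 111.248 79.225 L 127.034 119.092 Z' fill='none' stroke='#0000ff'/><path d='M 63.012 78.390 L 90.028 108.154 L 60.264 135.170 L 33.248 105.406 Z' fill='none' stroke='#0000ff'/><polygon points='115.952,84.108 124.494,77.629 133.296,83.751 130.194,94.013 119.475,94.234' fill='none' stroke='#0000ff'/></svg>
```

; LightBurn 1.7.01
; GRBL device profile, absolute coords
G21
G90
G0 X66.261 Y116.778
M3 S504
G1 X75.095 Y110.224 F2278
G1 X81.674 Y100.506 F2278
G1 X85.997 Y87.625 F2278
G1 X88.064 Y71.579 F2278
G1 X87.875 Y52.370 F2278
G0 X49.872 Y128.919
M3 S504
G1 X86.802 Y101.409 F2278
G1 X111.248 Y63.642 F2278
G1 X127.034 Y23.775 F2278
G1 X49.872 Y128.919 F2278
G0 X63.012 Y64.477
M3 S504
G1 X90.028 Y34.713 F2278
G1 X60.264 Y7.697 F2278
G1 X33.248 Y37.461 F2278
G1 X63.012 Y64.477 F2278
G0 X115.952 Y58.759
M3 S504
G1 X124.494 Y65.238 F2278
G1 X133.296 Y59.116 F2278
G1 X130.194 Y48.854 F2278
G1 X119.475 Y48.633 F2278
G1 X115.952 Y58.759 F2278
M5
G0 X0.000 Y0.000

1 u = 1 mm; y_m = 142.867 − y.

[1] `<path>` quadratic bezier, #0000ff→score S504 F2278: (66.261,116.778) → (75.095,110.224) → (81.674,100.506) → (85.997,87.625) → (88.064,71.579) → (87.875,52.370)

[2] `<path>` closed polygon, #0000ff→score S504 F2278: (49.872,128.919) → (86.802,101.409) → (111.248,63.642) → (127.034,23.775) → (49.872,128.919) (closed)

[3] `<path>` regular polygon, #0000ff→score S504 F2278: (63.012,64.477) → (90.028,34.713) → (60.264,7.697) → (33.248,37.461) → (63.012,64.477) (closed)

[4] `<polygon>` regular polygon, #0000ff→score S504 F2278: (115.952,58.759) → (124.494,65.238) → (133.296,59.116) → (130.194,48.854) → (119.475,48.633) → (115.952,58.759) (closed)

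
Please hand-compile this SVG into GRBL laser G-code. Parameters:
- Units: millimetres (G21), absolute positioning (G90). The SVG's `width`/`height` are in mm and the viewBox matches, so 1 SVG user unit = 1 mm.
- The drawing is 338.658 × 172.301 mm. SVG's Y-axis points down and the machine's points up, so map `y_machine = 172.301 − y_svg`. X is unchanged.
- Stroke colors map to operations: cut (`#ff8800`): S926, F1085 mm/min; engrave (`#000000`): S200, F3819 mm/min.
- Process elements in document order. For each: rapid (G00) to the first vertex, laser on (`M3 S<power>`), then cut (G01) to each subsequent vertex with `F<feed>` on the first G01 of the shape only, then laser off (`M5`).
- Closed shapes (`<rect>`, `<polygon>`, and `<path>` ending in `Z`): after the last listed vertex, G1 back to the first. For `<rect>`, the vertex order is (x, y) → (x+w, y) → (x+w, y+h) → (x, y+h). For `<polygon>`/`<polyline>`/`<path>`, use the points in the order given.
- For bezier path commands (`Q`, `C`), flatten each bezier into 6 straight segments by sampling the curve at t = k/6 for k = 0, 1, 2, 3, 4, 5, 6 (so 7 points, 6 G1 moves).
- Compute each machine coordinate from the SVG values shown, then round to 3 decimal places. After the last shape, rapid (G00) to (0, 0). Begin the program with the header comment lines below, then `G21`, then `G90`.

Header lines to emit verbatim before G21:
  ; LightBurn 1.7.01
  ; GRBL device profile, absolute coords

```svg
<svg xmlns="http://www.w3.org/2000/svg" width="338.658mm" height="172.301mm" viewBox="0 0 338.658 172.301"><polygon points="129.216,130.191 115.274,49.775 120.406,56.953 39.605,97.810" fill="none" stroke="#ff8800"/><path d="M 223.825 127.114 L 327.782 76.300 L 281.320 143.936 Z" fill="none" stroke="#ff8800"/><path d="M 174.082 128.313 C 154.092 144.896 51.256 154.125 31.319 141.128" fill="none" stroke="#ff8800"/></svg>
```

Since the viewBox matches the mm dimensions, user units are millimetres directly. The only transform is the Y-flip y_m = 172.301 − y_svg.

Shape 1 is a closed polygon drawn with `<polygon>`. Its stroke #ff8800 means cut at S926, F1085. After flipping Y the toolpath is (129.216,42.110) → (115.274,122.526) → (120.406,115.348) → (39.605,74.491) → (129.216,42.110), returning to the start.

Shape 2 is a closed polygon drawn with `<path>`. Its stroke #ff8800 means cut at S926, F1085. After flipping Y the toolpath is (223.825,45.187) → (327.782,96.001) → (281.320,28.365) → (223.825,45.187), returning to the start.

Shape 3 is a cubic bezier drawn with `<path>`. Its stroke #ff8800 means cut at S926, F1085. After flipping Y the toolpath is (174.082,43.988) → (157.951,36.378) → (132.615,30.407) → (102.681,26.488) → (72.750,25.034) → (47.428,26.458) → (31.319,31.173).

; LightBurn 1.7.01
; GRBL device profile, absolute coords
G21
G90
G00 X129.216 Y42.110
M3 S926
G01 X115.274 Y122.526 F1085
G01 X120.406 Y115.348
G01 X39.605 Y74.491
G01 X129.216 Y42.110
M5
G00 X223.825 Y45.187
M3 S926
G01 X327.782 Y96.001 F1085
G01 X281.320 Y28.365
G01 X223.825 Y45.187
M5
G00 X174.082 Y43.988
M3 S926
G01 X157.951 Y36.378 F1085
G01 X132.615 Y30.407
G01 X102.681 Y26.488
G01 X72.750 Y25.034
G01 X47.428 Y26.458
G01 X31.319 Y31.173
M5
G00 X0.000 Y0.000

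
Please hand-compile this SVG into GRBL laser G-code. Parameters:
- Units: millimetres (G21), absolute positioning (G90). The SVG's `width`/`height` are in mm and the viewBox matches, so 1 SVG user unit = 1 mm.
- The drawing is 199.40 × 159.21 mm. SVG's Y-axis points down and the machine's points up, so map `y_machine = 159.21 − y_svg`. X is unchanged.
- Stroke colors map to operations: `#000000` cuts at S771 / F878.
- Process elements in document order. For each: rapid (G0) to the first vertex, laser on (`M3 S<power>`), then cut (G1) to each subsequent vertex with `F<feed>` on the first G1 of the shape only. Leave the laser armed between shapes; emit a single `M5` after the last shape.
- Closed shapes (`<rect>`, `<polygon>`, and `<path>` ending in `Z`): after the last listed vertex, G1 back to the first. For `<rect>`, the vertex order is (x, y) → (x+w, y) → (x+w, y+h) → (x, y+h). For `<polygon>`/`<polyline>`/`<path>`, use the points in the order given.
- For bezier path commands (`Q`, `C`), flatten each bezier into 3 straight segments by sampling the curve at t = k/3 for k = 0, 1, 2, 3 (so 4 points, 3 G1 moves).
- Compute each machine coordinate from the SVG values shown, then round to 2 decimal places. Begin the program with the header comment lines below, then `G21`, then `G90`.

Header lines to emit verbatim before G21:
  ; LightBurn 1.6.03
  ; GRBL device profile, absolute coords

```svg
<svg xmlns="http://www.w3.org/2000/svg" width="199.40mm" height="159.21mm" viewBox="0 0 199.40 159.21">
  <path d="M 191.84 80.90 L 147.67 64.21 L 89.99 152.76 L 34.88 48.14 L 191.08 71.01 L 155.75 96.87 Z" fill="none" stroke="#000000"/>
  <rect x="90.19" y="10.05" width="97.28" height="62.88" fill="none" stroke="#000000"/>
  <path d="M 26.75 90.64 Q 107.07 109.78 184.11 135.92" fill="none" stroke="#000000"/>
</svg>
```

; LightBurn 1.6.03
; GRBL device profile, absolute coords
G21
G90
G0 X191.84 Y78.31
M3 S771
G1 X147.67 Y95.00 F878
G1 X89.99 Y6.45
G1 X34.88 Y111.07
G1 X191.08 Y88.20
G1 X155.75 Y62.34
G1 X191.84 Y78.31
G0 X90.19 Y149.16
M3 S771
G1 X187.47 Y149.16 F878
G1 X187.47 Y86.28
G1 X90.19 Y86.28
G1 X90.19 Y149.16
G0 X26.75 Y68.57
M3 S771
G1 X79.93 Y55.03 F878
G1 X132.39 Y39.94
G1 X184.11 Y23.29
M5

Since the viewBox matches the mm dimensions, user units are millimetres directly. The only transform is the Y-flip y_m = 159.21 − y_svg.

Shape 1 is a closed polygon drawn with `<path>`. Its stroke #000000 means cut at S771, F878. After flipping Y the toolpath is (191.84,78.31) → (147.67,95.00) → (89.99,6.45) → (34.88,111.07) → (191.08,88.20) → (155.75,62.34) → (191.84,78.31), returning to the start.

Shape 2 is a rectangle drawn with `<rect>`. Its stroke #000000 means cut at S771, F878. After flipping Y the toolpath is (90.19,149.16) → (187.47,149.16) → (187.47,86.28) → (90.19,86.28) → (90.19,149.16), returning to the start.

Shape 3 is a quadratic bezier drawn with `<path>`. Its stroke #000000 means cut at S771, F878. After flipping Y the toolpath is (26.75,68.57) → (79.93,55.03) → (132.39,39.94) → (184.11,23.29).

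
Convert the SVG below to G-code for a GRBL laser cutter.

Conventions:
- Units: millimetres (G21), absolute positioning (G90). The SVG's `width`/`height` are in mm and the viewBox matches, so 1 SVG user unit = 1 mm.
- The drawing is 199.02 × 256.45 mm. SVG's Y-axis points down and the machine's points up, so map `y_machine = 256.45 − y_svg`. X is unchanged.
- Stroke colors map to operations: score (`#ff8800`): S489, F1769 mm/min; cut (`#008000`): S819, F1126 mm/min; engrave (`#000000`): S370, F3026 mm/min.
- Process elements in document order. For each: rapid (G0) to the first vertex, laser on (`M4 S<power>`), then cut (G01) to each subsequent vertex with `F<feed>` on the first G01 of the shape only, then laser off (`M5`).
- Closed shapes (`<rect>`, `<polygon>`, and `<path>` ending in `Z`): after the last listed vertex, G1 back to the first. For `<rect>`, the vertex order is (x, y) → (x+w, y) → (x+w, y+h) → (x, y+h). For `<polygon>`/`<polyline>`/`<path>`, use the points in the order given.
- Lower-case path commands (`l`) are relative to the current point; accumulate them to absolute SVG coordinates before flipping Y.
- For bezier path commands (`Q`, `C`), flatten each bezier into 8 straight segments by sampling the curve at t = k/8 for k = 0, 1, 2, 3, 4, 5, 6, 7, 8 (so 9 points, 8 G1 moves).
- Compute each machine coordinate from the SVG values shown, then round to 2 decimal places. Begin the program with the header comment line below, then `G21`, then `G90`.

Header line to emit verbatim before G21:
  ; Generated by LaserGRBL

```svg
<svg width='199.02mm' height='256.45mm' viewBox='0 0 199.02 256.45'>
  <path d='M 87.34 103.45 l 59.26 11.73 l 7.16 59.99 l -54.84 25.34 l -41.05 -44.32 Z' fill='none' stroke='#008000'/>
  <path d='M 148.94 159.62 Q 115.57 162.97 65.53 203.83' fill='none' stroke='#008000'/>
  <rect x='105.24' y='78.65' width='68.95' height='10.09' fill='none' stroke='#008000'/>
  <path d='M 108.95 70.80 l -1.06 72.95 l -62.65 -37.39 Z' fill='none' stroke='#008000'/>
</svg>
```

; Generated by LaserGRBL
G21
G90
G0 X87.34 Y153.00
M4 S819
G01 X146.60 Y141.27 F1126
G01 X153.76 Y81.28
G01 X98.92 Y55.94
G01 X57.87 Y100.26
G01 X87.34 Y153.00
M5
G0 X148.94 Y96.83
M4 S819
G01 X140.34 Y95.41 F1126
G01 X131.21 Y92.81
G01 X121.57 Y89.04
G01 X111.40 Y84.10
G01 X100.72 Y77.99
G01 X89.51 Y70.71
G01 X77.78 Y62.25
G01 X65.53 Y52.62
M5
G0 X105.24 Y177.80
M4 S819
G01 X174.19 Y177.80 F1126
G01 X174.19 Y167.71
G01 X105.24 Y167.71
G01 X105.24 Y177.80
M5
G0 X108.95 Y185.65
M4 S819
G01 X107.89 Y112.70 F1126
G01 X45.24 Y150.09
G01 X108.95 Y185.65
M5

viewBox `0 0 199.02 256.45` with mm width/height → 1 unit = 1 mm. Flip: y_m = 256.45 − y_svg.

**Shape 1** — `<path>` regular polygon, stroke `#008000` → cut (S819, F1126). Machine vertices: (87.34,153.00) → (146.60,141.27) → (153.76,81.28) → (98.92,55.94) → (57.87,100.26) → (87.34,153.00). Closed: final G1 returns to the first vertex.

**Shape 2** — `<path>` quadratic bezier, stroke `#008000` → cut (S819, F1126). Control points (SVG): P0=(148.94,159.62), P1=(115.57,162.97), P2=(65.53,203.83); sampled at t=k/8. Machine vertices: (148.94,96.83) → (140.34,95.41) → (131.21,92.81) → (121.57,89.04) → (111.40,84.10) → (100.72,77.99) → (89.51,70.71) → (77.78,62.25) → (65.53,52.62). Open path.

**Shape 3** — `<rect>` rectangle, stroke `#008000` → cut (S819, F1126). Machine vertices: (105.24,177.80) → (174.19,177.80) → (174.19,167.71) → (105.24,167.71) → (105.24,177.80). Closed: final G1 returns to the first vertex.

**Shape 4** — `<path>` regular polygon, stroke `#008000` → cut (S819, F1126). Machine vertices: (108.95,185.65) → (107.89,112.70) → (45.24,150.09) → (108.95,185.65). Closed: final G1 returns to the first vertex.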